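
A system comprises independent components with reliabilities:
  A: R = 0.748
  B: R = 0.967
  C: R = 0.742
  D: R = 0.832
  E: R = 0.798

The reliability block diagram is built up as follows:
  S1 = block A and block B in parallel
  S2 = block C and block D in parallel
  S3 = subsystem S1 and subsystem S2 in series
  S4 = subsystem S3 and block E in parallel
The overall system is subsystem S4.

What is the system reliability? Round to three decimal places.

Parallel (A and B): 1 − (1 − 0.74800)(1 − 0.96700) = 0.99168
Parallel (C and D): 1 − (1 − 0.74200)(1 − 0.83200) = 0.95666
Series ([0.99168] and [0.95666]): 0.99168 × 0.95666 = 0.94870
Parallel ([0.94870] and E): 1 − (1 − 0.94870)(1 − 0.79800) = 0.990

0.990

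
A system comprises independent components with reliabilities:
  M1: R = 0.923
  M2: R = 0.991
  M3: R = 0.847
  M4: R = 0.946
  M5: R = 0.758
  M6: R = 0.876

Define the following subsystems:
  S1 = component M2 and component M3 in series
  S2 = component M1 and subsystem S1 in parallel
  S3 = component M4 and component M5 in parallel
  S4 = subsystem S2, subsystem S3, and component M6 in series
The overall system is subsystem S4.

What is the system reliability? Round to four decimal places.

Series (M2 and M3): 0.991000 × 0.847000 = 0.839377
Parallel (M1 and [0.839377]): 1 − (1 − 0.923000)(1 − 0.839377) = 0.987632
Parallel (M4 and M5): 1 − (1 − 0.946000)(1 − 0.758000) = 0.986932
Series ([0.987632], [0.986932], and M6): 0.987632 × 0.986932 × 0.876000 = 0.8539

0.8539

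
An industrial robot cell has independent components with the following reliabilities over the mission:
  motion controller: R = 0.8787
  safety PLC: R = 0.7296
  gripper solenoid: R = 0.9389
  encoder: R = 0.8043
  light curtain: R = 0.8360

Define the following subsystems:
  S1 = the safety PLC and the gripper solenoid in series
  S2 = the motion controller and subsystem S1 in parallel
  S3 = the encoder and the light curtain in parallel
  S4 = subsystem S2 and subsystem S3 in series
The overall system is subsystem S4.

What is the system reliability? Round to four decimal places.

0.9309

Series (safety PLC and gripper solenoid): 0.729600 × 0.938900 = 0.685021
Parallel (motion controller and [0.685021]): 1 − (1 − 0.878700)(1 − 0.685021) = 0.961793
Parallel (encoder and light curtain): 1 − (1 − 0.804300)(1 − 0.836000) = 0.967905
Series ([0.961793] and [0.967905]): 0.961793 × 0.967905 = 0.9309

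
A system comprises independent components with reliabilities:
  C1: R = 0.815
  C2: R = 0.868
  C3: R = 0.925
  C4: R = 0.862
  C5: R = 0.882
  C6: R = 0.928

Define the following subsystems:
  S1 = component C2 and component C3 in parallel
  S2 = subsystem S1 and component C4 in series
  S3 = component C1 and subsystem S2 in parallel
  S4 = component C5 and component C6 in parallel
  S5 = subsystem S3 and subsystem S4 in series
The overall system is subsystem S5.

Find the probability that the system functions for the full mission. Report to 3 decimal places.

0.965

Parallel (C2 and C3): 1 − (1 − 0.86800)(1 − 0.92500) = 0.99010
Series ([0.99010] and C4): 0.99010 × 0.86200 = 0.85347
Parallel (C1 and [0.85347]): 1 − (1 − 0.81500)(1 − 0.85347) = 0.97289
Parallel (C5 and C6): 1 − (1 − 0.88200)(1 − 0.92800) = 0.99150
Series ([0.97289] and [0.99150]): 0.97289 × 0.99150 = 0.965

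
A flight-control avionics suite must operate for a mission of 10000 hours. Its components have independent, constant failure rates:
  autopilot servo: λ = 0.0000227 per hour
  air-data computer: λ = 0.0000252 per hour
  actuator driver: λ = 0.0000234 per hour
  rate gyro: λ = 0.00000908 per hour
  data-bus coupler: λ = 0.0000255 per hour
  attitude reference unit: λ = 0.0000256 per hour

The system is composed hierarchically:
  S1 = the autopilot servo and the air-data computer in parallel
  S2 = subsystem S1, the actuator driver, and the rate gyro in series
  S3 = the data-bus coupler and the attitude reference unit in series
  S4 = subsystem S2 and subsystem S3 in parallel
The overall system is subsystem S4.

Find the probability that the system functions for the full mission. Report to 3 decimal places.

0.876

R(autopilot servo) = exp(−0.0000227 × 10000) = 0.79692
R(air-data computer) = exp(−0.0000252 × 10000) = 0.77724
R(actuator driver) = exp(−0.0000234 × 10000) = 0.79136
R(rate gyro) = exp(−0.00000908 × 10000) = 0.91320
R(data-bus coupler) = exp(−0.0000255 × 10000) = 0.77492
R(attitude reference unit) = exp(−0.0000256 × 10000) = 0.77414
Parallel (autopilot servo and air-data computer): 1 − (1 − 0.79692)(1 − 0.77724) = 0.95476
Series ([0.95476], actuator driver, and rate gyro): 0.95476 × 0.79136 × 0.91320 = 0.68998
Series (data-bus coupler and attitude reference unit): 0.77492 × 0.77414 = 0.59990
Parallel ([0.68998] and [0.59990]): 1 − (1 − 0.68998)(1 − 0.59990) = 0.876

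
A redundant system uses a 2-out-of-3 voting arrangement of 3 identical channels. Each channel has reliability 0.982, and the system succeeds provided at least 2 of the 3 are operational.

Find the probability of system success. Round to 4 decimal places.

R = Σ_{i=2}^{3} C(3,i) p^i (1−p)^{3−i} with p = 0.982
C(3,2)·0.982^2·0.018^1 = 0.052073
C(3,3)·0.982^3·0.018^0 = 0.946966
Sum = 0.9990

0.9990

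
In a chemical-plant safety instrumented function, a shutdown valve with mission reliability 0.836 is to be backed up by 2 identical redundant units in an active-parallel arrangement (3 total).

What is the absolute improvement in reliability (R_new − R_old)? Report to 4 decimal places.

R_before = 0.836
R_after = 1 − (1 − 0.836)^3 = 0.9956
ΔR = 0.9956 − 0.836 = 0.1596

0.1596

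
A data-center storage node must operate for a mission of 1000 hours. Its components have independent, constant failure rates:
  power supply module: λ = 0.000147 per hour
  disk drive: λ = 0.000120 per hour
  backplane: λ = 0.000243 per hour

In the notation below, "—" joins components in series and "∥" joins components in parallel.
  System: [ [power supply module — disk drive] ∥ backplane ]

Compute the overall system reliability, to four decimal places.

0.9494

R(power supply module) = exp(−0.000147 × 1000) = 0.863294
R(disk drive) = exp(−0.000120 × 1000) = 0.886920
R(backplane) = exp(−0.000243 × 1000) = 0.784272
Series (power supply module and disk drive): 0.863294 × 0.886920 = 0.765673
Parallel ([0.765673] and backplane): 1 − (1 − 0.765673)(1 − 0.784272) = 0.9494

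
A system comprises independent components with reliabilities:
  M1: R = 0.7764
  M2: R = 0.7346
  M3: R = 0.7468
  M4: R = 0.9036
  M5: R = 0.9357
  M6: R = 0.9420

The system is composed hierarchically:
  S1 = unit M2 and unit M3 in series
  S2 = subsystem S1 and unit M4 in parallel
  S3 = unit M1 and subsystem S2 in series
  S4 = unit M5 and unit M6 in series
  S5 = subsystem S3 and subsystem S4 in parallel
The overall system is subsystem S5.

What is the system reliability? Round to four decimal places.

0.9695

Series (M2 and M3): 0.734600 × 0.746800 = 0.548599
Parallel ([0.548599] and M4): 1 − (1 − 0.548599)(1 − 0.903600) = 0.956485
Series (M1 and [0.956485]): 0.776400 × 0.956485 = 0.742615
Series (M5 and M6): 0.935700 × 0.942000 = 0.881429
Parallel ([0.742615] and [0.881429]): 1 − (1 − 0.742615)(1 − 0.881429) = 0.9695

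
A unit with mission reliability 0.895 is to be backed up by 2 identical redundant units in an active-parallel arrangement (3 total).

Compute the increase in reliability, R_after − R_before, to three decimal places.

0.104

R_before = 0.895
R_after = 1 − (1 − 0.895)^3 = 0.999
ΔR = 0.999 − 0.895 = 0.104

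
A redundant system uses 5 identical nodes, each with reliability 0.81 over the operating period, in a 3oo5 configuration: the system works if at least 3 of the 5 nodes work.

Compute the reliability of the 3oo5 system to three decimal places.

R = Σ_{i=3}^{5} C(5,i) p^i (1−p)^{5−i} with p = 0.81
C(5,3)·0.81^3·0.19^2 = 0.19185
C(5,4)·0.81^4·0.19^1 = 0.40894
C(5,5)·0.81^5·0.19^0 = 0.34868
Sum = 0.949

0.949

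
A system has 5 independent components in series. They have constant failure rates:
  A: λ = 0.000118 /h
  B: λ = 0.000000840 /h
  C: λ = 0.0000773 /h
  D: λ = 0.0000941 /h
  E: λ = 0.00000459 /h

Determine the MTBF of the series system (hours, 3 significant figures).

Series of exponential components: λ_sys = Σ λ_i
λ_sys = 0.000118 + 0.000000840 + 0.0000773 + 0.0000941 + 0.00000459 = 2.9483e-04 /h
MTBF = 1 / λ_sys = 3390 h

3390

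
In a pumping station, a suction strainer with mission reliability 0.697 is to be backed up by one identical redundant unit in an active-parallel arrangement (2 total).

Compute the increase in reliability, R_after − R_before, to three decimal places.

0.211

R_before = 0.697
R_after = 1 − (1 − 0.697)^2 = 0.908
ΔR = 0.908 − 0.697 = 0.211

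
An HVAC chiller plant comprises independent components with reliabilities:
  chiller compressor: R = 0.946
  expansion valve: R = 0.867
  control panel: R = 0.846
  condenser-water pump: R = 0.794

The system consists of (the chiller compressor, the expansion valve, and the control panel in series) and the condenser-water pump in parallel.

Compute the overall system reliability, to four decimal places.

Series (chiller compressor, expansion valve, and control panel): 0.946000 × 0.867000 × 0.846000 = 0.693874
Parallel ([0.693874] and condenser-water pump): 1 − (1 − 0.693874)(1 − 0.794000) = 0.9369

0.9369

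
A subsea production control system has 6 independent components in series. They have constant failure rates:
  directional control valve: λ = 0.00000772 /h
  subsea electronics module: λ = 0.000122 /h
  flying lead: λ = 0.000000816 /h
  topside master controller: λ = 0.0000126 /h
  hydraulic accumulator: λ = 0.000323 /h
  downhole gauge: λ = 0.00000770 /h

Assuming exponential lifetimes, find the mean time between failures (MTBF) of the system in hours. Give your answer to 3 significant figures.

2110

Series of exponential components: λ_sys = Σ λ_i
λ_sys = 0.00000772 + 0.000122 + 0.000000816 + 0.0000126 + 0.000323 + 0.00000770 = 4.7384e-04 /h
MTBF = 1 / λ_sys = 2110 h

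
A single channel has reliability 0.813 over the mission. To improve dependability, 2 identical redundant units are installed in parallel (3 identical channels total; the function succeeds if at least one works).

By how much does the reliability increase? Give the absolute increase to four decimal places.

0.1805

R_before = 0.813
R_after = 1 − (1 − 0.813)^3 = 0.9935
ΔR = 0.9935 − 0.813 = 0.1805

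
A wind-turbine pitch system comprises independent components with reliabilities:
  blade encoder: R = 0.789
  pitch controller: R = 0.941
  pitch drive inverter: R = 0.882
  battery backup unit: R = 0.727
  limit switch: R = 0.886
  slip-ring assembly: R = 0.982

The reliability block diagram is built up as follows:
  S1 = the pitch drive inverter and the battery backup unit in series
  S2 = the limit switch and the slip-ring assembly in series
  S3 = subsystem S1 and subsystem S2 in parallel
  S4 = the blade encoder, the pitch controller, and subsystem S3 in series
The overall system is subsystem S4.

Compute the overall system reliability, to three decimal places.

0.708

Series (pitch drive inverter and battery backup unit): 0.88200 × 0.72700 = 0.64121
Series (limit switch and slip-ring assembly): 0.88600 × 0.98200 = 0.87005
Parallel ([0.64121] and [0.87005]): 1 − (1 − 0.64121)(1 − 0.87005) = 0.95338
Series (blade encoder, pitch controller, and [0.95338]): 0.78900 × 0.94100 × 0.95338 = 0.708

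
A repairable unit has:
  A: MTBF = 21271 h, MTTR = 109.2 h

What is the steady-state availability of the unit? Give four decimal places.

A(A) = MTBF/(MTBF+MTTR) = 21271/(21271+109.2) = 0.9949

0.9949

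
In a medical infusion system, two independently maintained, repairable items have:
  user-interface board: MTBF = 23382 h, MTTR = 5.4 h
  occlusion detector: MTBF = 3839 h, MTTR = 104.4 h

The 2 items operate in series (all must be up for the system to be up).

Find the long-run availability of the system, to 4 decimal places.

A(user-interface board) = MTBF/(MTBF+MTTR) = 23382/(23382+5.4) = 0.999769
A(occlusion detector) = MTBF/(MTBF+MTTR) = 3839/(3839+104.4) = 0.973525
Series availability: 0.999769 × 0.973525 = 0.9733

0.9733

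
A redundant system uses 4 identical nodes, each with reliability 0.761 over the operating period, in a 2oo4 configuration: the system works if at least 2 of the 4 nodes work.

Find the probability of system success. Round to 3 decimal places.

R = Σ_{i=2}^{4} C(4,i) p^i (1−p)^{4−i} with p = 0.761
C(4,2)·0.761^2·0.239^2 = 0.19848
C(4,3)·0.761^3·0.239^1 = 0.42132
C(4,4)·0.761^4·0.239^0 = 0.33538
Sum = 0.955

0.955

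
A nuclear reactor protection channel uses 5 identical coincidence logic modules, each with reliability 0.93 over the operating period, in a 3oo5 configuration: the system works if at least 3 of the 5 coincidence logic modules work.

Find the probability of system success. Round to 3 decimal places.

0.997

R = Σ_{i=3}^{5} C(5,i) p^i (1−p)^{5−i} with p = 0.93
C(5,3)·0.93^3·0.07^2 = 0.03941
C(5,4)·0.93^4·0.07^1 = 0.26182
C(5,5)·0.93^5·0.07^0 = 0.69569
Sum = 0.997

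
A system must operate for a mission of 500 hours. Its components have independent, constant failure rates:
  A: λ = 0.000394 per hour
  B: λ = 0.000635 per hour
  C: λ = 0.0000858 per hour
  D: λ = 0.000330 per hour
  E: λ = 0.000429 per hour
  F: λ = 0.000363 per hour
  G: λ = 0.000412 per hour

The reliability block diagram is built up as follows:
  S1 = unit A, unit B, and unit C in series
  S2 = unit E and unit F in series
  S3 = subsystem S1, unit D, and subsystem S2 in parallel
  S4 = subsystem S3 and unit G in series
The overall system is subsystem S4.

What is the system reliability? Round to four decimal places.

0.7965

R(A) = exp(−0.000394 × 500) = 0.821191
R(B) = exp(−0.000635 × 500) = 0.727967
R(C) = exp(−0.0000858 × 500) = 0.958007
R(D) = exp(−0.000330 × 500) = 0.847894
R(E) = exp(−0.000429 × 500) = 0.806945
R(F) = exp(−0.000363 × 500) = 0.834018
R(G) = exp(−0.000412 × 500) = 0.813833
Series (A, B, and C): 0.821191 × 0.727967 × 0.958007 = 0.572697
Series (E and F): 0.806945 × 0.834018 = 0.673007
Parallel ([0.572697], D, and [0.673007]): 1 − (1 − 0.572697)(1 − 0.847894)(1 − 0.673007) = 0.978747
Series ([0.978747] and G): 0.978747 × 0.813833 = 0.7965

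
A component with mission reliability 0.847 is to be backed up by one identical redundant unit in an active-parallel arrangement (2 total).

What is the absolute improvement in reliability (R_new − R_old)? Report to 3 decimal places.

R_before = 0.847
R_after = 1 − (1 − 0.847)^2 = 0.977
ΔR = 0.977 − 0.847 = 0.130

0.130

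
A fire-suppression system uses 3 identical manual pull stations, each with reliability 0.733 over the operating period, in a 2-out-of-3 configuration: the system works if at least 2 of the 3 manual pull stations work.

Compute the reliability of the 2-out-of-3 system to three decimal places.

R = Σ_{i=2}^{3} C(3,i) p^i (1−p)^{3−i} with p = 0.733
C(3,2)·0.733^2·0.267^1 = 0.43037
C(3,3)·0.733^3·0.267^0 = 0.39383
Sum = 0.824

0.824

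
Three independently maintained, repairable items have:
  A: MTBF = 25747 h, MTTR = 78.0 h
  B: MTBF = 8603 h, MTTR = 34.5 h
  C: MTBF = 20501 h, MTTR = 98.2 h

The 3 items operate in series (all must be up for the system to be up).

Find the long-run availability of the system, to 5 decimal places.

0.98826

A(A) = MTBF/(MTBF+MTTR) = 25747/(25747+78.0) = 0.996980
A(B) = MTBF/(MTBF+MTTR) = 8603/(8603+34.5) = 0.996006
A(C) = MTBF/(MTBF+MTTR) = 20501/(20501+98.2) = 0.995233
Series availability: 0.996980 × 0.996006 × 0.995233 = 0.98826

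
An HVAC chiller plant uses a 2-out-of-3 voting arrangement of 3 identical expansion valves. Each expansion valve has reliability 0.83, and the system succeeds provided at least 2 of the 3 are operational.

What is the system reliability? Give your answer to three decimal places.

0.923

R = Σ_{i=2}^{3} C(3,i) p^i (1−p)^{3−i} with p = 0.83
C(3,2)·0.83^2·0.17^1 = 0.35134
C(3,3)·0.83^3·0.17^0 = 0.57179
Sum = 0.923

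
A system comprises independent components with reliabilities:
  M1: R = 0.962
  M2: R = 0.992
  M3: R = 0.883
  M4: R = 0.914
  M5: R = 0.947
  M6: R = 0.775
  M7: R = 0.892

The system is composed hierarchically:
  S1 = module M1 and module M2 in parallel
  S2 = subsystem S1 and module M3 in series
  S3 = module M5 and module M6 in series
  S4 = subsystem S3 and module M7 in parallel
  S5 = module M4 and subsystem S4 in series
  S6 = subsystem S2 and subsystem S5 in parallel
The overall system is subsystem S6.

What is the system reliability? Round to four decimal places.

Parallel (M1 and M2): 1 − (1 − 0.962000)(1 − 0.992000) = 0.999696
Series ([0.999696] and M3): 0.999696 × 0.883000 = 0.882732
Series (M5 and M6): 0.947000 × 0.775000 = 0.733925
Parallel ([0.733925] and M7): 1 − (1 − 0.733925)(1 − 0.892000) = 0.971264
Series (M4 and [0.971264]): 0.914000 × 0.971264 = 0.887735
Parallel ([0.882732] and [0.887735]): 1 − (1 − 0.882732)(1 − 0.887735) = 0.9868

0.9868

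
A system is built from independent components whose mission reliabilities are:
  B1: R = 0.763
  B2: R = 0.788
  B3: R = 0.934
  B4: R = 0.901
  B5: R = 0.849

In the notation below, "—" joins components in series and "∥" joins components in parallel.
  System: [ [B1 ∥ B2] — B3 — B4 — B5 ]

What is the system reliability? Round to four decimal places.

0.6786

Parallel (B1 and B2): 1 − (1 − 0.763000)(1 − 0.788000) = 0.949756
Series ([0.949756], B3, B4, and B5): 0.949756 × 0.934000 × 0.901000 × 0.849000 = 0.6786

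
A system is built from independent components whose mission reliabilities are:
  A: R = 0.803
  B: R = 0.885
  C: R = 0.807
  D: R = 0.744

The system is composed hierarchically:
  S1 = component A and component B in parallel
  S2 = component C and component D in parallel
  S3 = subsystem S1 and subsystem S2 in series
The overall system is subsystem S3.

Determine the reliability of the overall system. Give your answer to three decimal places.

0.929

Parallel (A and B): 1 − (1 − 0.80300)(1 − 0.88500) = 0.97735
Parallel (C and D): 1 − (1 − 0.80700)(1 − 0.74400) = 0.95059
Series ([0.97735] and [0.95059]): 0.97735 × 0.95059 = 0.929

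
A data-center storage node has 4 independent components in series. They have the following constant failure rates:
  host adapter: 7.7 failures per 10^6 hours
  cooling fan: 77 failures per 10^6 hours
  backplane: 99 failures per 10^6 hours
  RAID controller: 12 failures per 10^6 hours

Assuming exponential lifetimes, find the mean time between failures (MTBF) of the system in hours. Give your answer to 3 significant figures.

5110

Series of exponential components: λ_sys = Σ λ_i
λ_sys = 0.0000077 + 0.000077 + 0.000099 + 0.000012 = 1.9570e-04 /h
MTBF = 1 / λ_sys = 5110 h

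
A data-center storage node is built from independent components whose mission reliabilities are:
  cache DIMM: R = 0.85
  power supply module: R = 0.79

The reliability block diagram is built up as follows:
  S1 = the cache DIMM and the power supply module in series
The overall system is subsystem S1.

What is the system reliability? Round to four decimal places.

0.6715

Series (cache DIMM and power supply module): 0.850000 × 0.790000 = 0.6715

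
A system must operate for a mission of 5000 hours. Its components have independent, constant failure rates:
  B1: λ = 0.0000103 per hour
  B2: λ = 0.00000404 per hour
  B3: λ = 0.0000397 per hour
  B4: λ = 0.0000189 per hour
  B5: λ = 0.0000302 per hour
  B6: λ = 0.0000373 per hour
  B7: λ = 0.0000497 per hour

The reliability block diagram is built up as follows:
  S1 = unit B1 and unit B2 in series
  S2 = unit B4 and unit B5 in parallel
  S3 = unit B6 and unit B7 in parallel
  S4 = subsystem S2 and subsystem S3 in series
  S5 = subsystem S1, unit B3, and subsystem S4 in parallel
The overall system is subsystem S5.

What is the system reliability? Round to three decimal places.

0.999

R(B1) = exp(−0.0000103 × 5000) = 0.94980
R(B2) = exp(−0.00000404 × 5000) = 0.98000
R(B3) = exp(−0.0000397 × 5000) = 0.81996
R(B4) = exp(−0.0000189 × 5000) = 0.90983
R(B5) = exp(−0.0000302 × 5000) = 0.85985
R(B6) = exp(−0.0000373 × 5000) = 0.82986
R(B7) = exp(−0.0000497 × 5000) = 0.77997
Series (B1 and B2): 0.94980 × 0.98000 = 0.93080
Parallel (B4 and B5): 1 − (1 − 0.90983)(1 − 0.85985) = 0.98736
Parallel (B6 and B7): 1 − (1 − 0.82986)(1 − 0.77997) = 0.96256
Series ([0.98736] and [0.96256]): 0.98736 × 0.96256 = 0.95039
Parallel ([0.93080], B3, and [0.95039]): 1 − (1 − 0.93080)(1 − 0.81996)(1 − 0.95039) = 0.999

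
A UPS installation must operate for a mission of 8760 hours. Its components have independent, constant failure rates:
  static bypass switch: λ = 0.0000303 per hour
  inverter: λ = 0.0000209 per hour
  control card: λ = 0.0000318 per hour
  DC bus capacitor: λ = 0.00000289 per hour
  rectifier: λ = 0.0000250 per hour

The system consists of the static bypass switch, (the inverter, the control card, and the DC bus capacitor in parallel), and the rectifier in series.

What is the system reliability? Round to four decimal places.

R(static bypass switch) = exp(−0.0000303 × 8760) = 0.766878
R(inverter) = exp(−0.0000209 × 8760) = 0.832698
R(control card) = exp(−0.0000318 × 8760) = 0.756867
R(DC bus capacitor) = exp(−0.00000289 × 8760) = 0.975001
R(rectifier) = exp(−0.0000250 × 8760) = 0.803322
Parallel (inverter, control card, and DC bus capacitor): 1 − (1 − 0.832698)(1 − 0.756867)(1 − 0.975001) = 0.998983
Series (static bypass switch, [0.998983], and rectifier): 0.766878 × 0.998983 × 0.803322 = 0.6154

0.6154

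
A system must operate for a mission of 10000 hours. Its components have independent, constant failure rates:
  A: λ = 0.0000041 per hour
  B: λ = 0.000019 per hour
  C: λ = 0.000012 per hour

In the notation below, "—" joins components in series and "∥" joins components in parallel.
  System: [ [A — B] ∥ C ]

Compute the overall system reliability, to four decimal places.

R(A) = exp(−0.0000041 × 10000) = 0.959829
R(B) = exp(−0.000019 × 10000) = 0.826959
R(C) = exp(−0.000012 × 10000) = 0.886920
Series (A and B): 0.959829 × 0.826959 = 0.793739
Parallel ([0.793739] and C): 1 − (1 − 0.793739)(1 − 0.886920) = 0.9767

0.9767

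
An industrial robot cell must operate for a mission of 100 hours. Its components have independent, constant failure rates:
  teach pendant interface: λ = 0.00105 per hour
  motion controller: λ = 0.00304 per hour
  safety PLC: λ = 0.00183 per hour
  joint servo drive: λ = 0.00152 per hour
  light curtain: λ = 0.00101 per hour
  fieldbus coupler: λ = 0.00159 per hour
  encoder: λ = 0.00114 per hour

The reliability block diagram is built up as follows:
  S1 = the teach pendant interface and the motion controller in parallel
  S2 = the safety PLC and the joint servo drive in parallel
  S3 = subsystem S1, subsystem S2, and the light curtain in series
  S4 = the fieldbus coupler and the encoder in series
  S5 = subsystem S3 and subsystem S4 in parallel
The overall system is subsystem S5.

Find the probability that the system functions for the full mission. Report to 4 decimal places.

0.9664

R(teach pendant interface) = exp(−0.00105 × 100) = 0.900325
R(motion controller) = exp(−0.00304 × 100) = 0.737861
R(safety PLC) = exp(−0.00183 × 100) = 0.832768
R(joint servo drive) = exp(−0.00152 × 100) = 0.858988
R(light curtain) = exp(−0.00101 × 100) = 0.903933
R(fieldbus coupler) = exp(−0.00159 × 100) = 0.852996
R(encoder) = exp(−0.00114 × 100) = 0.892258
Parallel (teach pendant interface and motion controller): 1 − (1 − 0.900325)(1 − 0.737861) = 0.973871
Parallel (safety PLC and joint servo drive): 1 − (1 − 0.832768)(1 − 0.858988) = 0.976418
Series ([0.973871], [0.976418], and light curtain): 0.973871 × 0.976418 × 0.903933 = 0.859555
Series (fieldbus coupler and encoder): 0.852996 × 0.892258 = 0.761093
Parallel ([0.859555] and [0.761093]): 1 − (1 − 0.859555)(1 − 0.761093) = 0.9664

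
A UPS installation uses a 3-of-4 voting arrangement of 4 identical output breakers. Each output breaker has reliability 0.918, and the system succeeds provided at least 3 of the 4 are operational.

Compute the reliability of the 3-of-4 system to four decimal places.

R = Σ_{i=3}^{4} C(4,i) p^i (1−p)^{4−i} with p = 0.918
C(4,3)·0.918^3·0.082^1 = 0.253748
C(4,4)·0.918^4·0.082^0 = 0.710184
Sum = 0.9639

0.9639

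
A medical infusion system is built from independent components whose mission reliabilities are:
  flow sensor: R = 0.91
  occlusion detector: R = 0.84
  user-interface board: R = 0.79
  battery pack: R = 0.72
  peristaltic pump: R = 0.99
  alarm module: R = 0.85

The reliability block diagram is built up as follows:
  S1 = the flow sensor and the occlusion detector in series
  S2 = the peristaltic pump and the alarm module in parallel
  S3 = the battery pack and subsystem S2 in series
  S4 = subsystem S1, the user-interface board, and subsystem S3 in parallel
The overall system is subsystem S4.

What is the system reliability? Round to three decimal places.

0.986

Series (flow sensor and occlusion detector): 0.91000 × 0.84000 = 0.76440
Parallel (peristaltic pump and alarm module): 1 − (1 − 0.99000)(1 − 0.85000) = 0.99850
Series (battery pack and [0.99850]): 0.72000 × 0.99850 = 0.71892
Parallel ([0.76440], user-interface board, and [0.71892]): 1 − (1 − 0.76440)(1 − 0.79000)(1 − 0.71892) = 0.986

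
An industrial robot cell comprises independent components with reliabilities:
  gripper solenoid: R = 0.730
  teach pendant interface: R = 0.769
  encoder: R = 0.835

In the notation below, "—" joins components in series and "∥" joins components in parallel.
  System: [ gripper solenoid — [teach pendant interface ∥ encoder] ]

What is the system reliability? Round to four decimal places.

Parallel (teach pendant interface and encoder): 1 − (1 − 0.769000)(1 − 0.835000) = 0.961885
Series (gripper solenoid and [0.961885]): 0.730000 × 0.961885 = 0.7022

0.7022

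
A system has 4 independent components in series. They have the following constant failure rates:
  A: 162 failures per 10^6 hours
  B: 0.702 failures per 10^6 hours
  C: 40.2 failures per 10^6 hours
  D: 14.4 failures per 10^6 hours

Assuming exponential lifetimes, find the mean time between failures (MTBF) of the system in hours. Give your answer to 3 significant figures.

Series of exponential components: λ_sys = Σ λ_i
λ_sys = 0.000162 + 0.000000702 + 0.0000402 + 0.0000144 = 2.1730e-04 /h
MTBF = 1 / λ_sys = 4600 h

4600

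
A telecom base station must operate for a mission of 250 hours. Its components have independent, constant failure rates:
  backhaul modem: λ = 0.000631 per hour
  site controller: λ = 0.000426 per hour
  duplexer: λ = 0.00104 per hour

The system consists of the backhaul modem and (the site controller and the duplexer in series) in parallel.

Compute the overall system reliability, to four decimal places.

R(backhaul modem) = exp(−0.000631 × 250) = 0.854063
R(site controller) = exp(−0.000426 × 250) = 0.898975
R(duplexer) = exp(−0.00104 × 250) = 0.771052
Series (site controller and duplexer): 0.898975 × 0.771052 = 0.693156
Parallel (backhaul modem and [0.693156]): 1 − (1 − 0.854063)(1 − 0.693156) = 0.9552

0.9552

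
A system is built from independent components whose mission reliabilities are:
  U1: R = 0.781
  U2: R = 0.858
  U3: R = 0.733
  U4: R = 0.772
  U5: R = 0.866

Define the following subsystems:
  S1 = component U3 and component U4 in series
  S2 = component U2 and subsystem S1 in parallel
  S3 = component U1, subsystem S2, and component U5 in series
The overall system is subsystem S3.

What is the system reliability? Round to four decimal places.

Series (U3 and U4): 0.733000 × 0.772000 = 0.565876
Parallel (U2 and [0.565876]): 1 − (1 − 0.858000)(1 − 0.565876) = 0.938354
Series (U1, [0.938354], and U5): 0.781000 × 0.938354 × 0.866000 = 0.6347

0.6347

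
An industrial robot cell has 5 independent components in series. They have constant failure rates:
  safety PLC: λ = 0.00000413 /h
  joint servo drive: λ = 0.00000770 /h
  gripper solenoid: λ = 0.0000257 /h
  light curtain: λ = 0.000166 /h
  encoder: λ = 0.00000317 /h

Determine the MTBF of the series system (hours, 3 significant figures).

4840

Series of exponential components: λ_sys = Σ λ_i
λ_sys = 0.00000413 + 0.00000770 + 0.0000257 + 0.000166 + 0.00000317 = 2.0670e-04 /h
MTBF = 1 / λ_sys = 4840 h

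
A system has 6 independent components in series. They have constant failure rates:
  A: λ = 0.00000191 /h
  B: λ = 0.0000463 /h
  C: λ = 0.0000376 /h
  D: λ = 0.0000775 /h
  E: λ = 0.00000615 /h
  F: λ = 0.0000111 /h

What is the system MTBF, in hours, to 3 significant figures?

Series of exponential components: λ_sys = Σ λ_i
λ_sys = 0.00000191 + 0.0000463 + 0.0000376 + 0.0000775 + 0.00000615 + 0.0000111 = 1.8056e-04 /h
MTBF = 1 / λ_sys = 5540 h

5540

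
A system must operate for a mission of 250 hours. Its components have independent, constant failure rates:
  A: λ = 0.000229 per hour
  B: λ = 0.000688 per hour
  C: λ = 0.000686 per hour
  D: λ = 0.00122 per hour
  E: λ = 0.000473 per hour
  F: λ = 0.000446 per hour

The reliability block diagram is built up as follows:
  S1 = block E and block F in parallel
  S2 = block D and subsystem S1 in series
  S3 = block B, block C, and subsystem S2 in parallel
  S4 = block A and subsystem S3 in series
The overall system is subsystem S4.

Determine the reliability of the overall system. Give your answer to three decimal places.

R(A) = exp(−0.000229 × 250) = 0.94436
R(B) = exp(−0.000688 × 250) = 0.84198
R(C) = exp(−0.000686 × 250) = 0.84240
R(D) = exp(−0.00122 × 250) = 0.73712
R(E) = exp(−0.000473 × 250) = 0.88847
R(F) = exp(−0.000446 × 250) = 0.89449
Parallel (E and F): 1 − (1 − 0.88847)(1 − 0.89449) = 0.98823
Series (D and [0.98823]): 0.73712 × 0.98823 = 0.72844
Parallel (B, C, and [0.72844]): 1 − (1 − 0.84198)(1 − 0.84240)(1 − 0.72844) = 0.99324
Series (A and [0.99324]): 0.94436 × 0.99324 = 0.938

0.938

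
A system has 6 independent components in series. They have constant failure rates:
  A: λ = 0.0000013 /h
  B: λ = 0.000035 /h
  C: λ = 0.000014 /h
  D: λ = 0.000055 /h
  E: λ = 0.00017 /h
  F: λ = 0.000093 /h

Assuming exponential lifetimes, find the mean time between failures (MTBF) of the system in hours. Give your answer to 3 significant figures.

2720

Series of exponential components: λ_sys = Σ λ_i
λ_sys = 0.0000013 + 0.000035 + 0.000014 + 0.000055 + 0.00017 + 0.000093 = 3.6830e-04 /h
MTBF = 1 / λ_sys = 2720 h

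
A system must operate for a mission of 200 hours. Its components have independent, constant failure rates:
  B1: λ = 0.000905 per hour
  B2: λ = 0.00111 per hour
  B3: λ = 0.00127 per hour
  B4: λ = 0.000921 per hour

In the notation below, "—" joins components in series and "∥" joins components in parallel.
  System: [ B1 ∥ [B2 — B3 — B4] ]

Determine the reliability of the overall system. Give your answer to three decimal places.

R(B1) = exp(−0.000905 × 200) = 0.83444
R(B2) = exp(−0.00111 × 200) = 0.80092
R(B3) = exp(−0.00127 × 200) = 0.77569
R(B4) = exp(−0.000921 × 200) = 0.83177
Series (B2, B3, and B4): 0.80092 × 0.77569 × 0.83177 = 0.51675
Parallel (B1 and [0.51675]): 1 − (1 − 0.83444)(1 − 0.51675) = 0.920

0.920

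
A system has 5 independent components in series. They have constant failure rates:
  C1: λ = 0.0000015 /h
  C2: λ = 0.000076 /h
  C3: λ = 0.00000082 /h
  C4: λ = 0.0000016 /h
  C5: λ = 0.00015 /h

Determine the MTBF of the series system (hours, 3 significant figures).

Series of exponential components: λ_sys = Σ λ_i
λ_sys = 0.0000015 + 0.000076 + 0.00000082 + 0.0000016 + 0.00015 = 2.2992e-04 /h
MTBF = 1 / λ_sys = 4350 h

4350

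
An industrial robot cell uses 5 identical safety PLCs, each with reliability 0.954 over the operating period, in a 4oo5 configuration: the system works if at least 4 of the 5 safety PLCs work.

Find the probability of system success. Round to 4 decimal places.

0.9807

R = Σ_{i=4}^{5} C(5,i) p^i (1−p)^{5−i} with p = 0.954
C(5,4)·0.954^4·0.046^1 = 0.190512
C(5,5)·0.954^5·0.046^0 = 0.790209
Sum = 0.9807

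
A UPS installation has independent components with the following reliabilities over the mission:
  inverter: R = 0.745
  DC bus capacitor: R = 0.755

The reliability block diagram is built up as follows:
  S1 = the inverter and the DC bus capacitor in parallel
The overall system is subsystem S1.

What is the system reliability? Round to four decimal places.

Parallel (inverter and DC bus capacitor): 1 − (1 − 0.745000)(1 − 0.755000) = 0.9375

0.9375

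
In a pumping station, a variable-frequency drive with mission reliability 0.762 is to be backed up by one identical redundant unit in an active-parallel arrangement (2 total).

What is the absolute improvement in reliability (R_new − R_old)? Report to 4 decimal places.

R_before = 0.762
R_after = 1 − (1 − 0.762)^2 = 0.9434
ΔR = 0.9434 − 0.762 = 0.1814

0.1814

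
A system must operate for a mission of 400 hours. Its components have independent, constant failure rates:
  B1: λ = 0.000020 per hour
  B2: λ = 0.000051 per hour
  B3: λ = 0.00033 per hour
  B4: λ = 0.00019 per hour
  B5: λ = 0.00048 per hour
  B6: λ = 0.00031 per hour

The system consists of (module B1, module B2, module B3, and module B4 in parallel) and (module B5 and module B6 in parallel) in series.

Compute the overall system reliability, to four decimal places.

R(B1) = exp(−0.000020 × 400) = 0.992032
R(B2) = exp(−0.000051 × 400) = 0.979807
R(B3) = exp(−0.00033 × 400) = 0.876341
R(B4) = exp(−0.00019 × 400) = 0.926816
R(B5) = exp(−0.00048 × 400) = 0.825307
R(B6) = exp(−0.00031 × 400) = 0.883380
Parallel (B1, B2, B3, and B4): 1 − (1 − 0.992032)(1 − 0.979807)(1 − 0.876341)(1 − 0.926816) = 0.999999
Parallel (B5 and B6): 1 − (1 − 0.825307)(1 − 0.883380) = 0.979627
Series ([0.999999] and [0.979627]): 0.999999 × 0.979627 = 0.9796

0.9796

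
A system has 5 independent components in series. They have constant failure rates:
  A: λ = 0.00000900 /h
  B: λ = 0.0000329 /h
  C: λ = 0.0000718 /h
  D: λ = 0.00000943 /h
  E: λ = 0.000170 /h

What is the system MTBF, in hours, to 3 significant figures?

Series of exponential components: λ_sys = Σ λ_i
λ_sys = 0.00000900 + 0.0000329 + 0.0000718 + 0.00000943 + 0.000170 = 2.9313e-04 /h
MTBF = 1 / λ_sys = 3410 h

3410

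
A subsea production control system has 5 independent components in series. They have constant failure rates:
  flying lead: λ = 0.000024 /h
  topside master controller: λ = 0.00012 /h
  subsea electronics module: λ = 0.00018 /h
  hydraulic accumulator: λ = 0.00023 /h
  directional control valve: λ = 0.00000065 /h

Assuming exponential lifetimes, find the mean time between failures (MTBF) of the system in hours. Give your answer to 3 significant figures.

Series of exponential components: λ_sys = Σ λ_i
λ_sys = 0.000024 + 0.00012 + 0.00018 + 0.00023 + 0.00000065 = 5.5465e-04 /h
MTBF = 1 / λ_sys = 1800 h

1800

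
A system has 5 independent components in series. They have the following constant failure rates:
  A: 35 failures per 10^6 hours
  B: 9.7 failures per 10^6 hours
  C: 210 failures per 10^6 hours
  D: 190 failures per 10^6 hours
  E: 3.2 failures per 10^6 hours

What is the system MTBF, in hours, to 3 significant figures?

Series of exponential components: λ_sys = Σ λ_i
λ_sys = 0.000035 + 0.0000097 + 0.00021 + 0.00019 + 0.0000032 = 4.4790e-04 /h
MTBF = 1 / λ_sys = 2230 h

2230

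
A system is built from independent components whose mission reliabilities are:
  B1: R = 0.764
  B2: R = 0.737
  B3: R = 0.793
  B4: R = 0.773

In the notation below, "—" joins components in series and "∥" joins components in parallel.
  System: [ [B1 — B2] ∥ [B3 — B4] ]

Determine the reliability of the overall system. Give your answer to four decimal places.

Series (B1 and B2): 0.764000 × 0.737000 = 0.563068
Series (B3 and B4): 0.793000 × 0.773000 = 0.612989
Parallel ([0.563068] and [0.612989]): 1 − (1 − 0.563068)(1 − 0.612989) = 0.8309

0.8309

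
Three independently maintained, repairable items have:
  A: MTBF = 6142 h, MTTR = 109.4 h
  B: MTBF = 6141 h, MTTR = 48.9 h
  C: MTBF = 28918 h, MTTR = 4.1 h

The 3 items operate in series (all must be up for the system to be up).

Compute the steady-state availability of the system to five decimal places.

0.97460

A(A) = MTBF/(MTBF+MTTR) = 6142/(6142+109.4) = 0.982500
A(B) = MTBF/(MTBF+MTTR) = 6141/(6141+48.9) = 0.992100
A(C) = MTBF/(MTBF+MTTR) = 28918/(28918+4.1) = 0.999858
Series availability: 0.982500 × 0.992100 × 0.999858 = 0.97460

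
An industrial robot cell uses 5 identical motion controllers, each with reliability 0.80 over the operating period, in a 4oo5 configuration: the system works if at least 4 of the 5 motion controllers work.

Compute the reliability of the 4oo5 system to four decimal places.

R = Σ_{i=4}^{5} C(5,i) p^i (1−p)^{5−i} with p = 0.80
C(5,4)·0.80^4·0.20^1 = 0.409600
C(5,5)·0.80^5·0.20^0 = 0.327680
Sum = 0.7373

0.7373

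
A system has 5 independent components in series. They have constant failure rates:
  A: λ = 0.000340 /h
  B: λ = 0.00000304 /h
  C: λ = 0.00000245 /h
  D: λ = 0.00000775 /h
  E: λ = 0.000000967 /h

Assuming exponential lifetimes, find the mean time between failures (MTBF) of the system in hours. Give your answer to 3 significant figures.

2820

Series of exponential components: λ_sys = Σ λ_i
λ_sys = 0.000340 + 0.00000304 + 0.00000245 + 0.00000775 + 0.000000967 = 3.5421e-04 /h
MTBF = 1 / λ_sys = 2820 h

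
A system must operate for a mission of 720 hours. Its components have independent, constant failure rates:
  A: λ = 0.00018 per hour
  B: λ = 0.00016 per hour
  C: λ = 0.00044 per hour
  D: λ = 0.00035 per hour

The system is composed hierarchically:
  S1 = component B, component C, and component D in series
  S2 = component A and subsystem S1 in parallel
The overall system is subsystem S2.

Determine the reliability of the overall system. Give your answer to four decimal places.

R(A) = exp(−0.00018 × 720) = 0.878447
R(B) = exp(−0.00016 × 720) = 0.891188
R(C) = exp(−0.00044 × 720) = 0.728476
R(D) = exp(−0.00035 × 720) = 0.777245
Series (B, C, and D): 0.891188 × 0.728476 × 0.777245 = 0.504595
Parallel (A and [0.504595]): 1 − (1 − 0.878447)(1 − 0.504595) = 0.9398

0.9398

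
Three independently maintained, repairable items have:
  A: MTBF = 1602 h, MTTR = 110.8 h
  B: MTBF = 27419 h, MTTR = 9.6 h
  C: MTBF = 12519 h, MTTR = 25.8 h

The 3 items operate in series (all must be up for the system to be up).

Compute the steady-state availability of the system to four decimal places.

0.9331

A(A) = MTBF/(MTBF+MTTR) = 1602/(1602+110.8) = 0.935311
A(B) = MTBF/(MTBF+MTTR) = 27419/(27419+9.6) = 0.999650
A(C) = MTBF/(MTBF+MTTR) = 12519/(12519+25.8) = 0.997943
Series availability: 0.935311 × 0.999650 × 0.997943 = 0.9331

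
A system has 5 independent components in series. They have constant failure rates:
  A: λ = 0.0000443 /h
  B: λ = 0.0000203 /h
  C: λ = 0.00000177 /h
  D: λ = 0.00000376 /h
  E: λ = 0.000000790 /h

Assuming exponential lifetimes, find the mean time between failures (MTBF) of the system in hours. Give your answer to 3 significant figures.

Series of exponential components: λ_sys = Σ λ_i
λ_sys = 0.0000443 + 0.0000203 + 0.00000177 + 0.00000376 + 0.000000790 = 7.0920e-05 /h
MTBF = 1 / λ_sys = 14100 h

14100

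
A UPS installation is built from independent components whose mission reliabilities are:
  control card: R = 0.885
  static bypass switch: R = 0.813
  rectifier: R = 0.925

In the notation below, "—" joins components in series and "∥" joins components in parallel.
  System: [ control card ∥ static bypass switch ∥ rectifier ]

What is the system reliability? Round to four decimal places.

Parallel (control card, static bypass switch, and rectifier): 1 − (1 − 0.885000)(1 − 0.813000)(1 − 0.925000) = 0.9984

0.9984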